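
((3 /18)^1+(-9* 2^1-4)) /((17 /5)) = -655 /102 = -6.42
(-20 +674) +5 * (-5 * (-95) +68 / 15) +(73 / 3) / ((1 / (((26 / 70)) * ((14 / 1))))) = 15891 / 5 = 3178.20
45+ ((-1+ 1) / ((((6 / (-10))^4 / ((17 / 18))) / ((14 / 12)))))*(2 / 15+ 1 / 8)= 45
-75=-75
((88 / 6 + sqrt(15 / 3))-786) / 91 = -178 / 21 + sqrt(5) / 91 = -8.45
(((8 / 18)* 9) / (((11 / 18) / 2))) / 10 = 72 / 55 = 1.31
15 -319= -304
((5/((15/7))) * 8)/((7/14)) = 112/3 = 37.33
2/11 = 0.18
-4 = -4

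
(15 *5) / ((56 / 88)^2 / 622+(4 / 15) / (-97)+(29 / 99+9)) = 24638897250 / 3052211141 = 8.07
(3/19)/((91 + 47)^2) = 1/120612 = 0.00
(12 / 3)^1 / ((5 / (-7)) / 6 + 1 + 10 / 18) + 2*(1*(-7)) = -2030 / 181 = -11.22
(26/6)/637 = 1/147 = 0.01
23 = 23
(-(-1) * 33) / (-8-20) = -33 / 28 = -1.18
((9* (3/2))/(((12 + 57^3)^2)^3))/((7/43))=43/20925725051962305449921393156250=0.00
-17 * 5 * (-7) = 595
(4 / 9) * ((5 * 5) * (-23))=-2300 / 9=-255.56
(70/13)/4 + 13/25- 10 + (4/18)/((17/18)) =-87279/11050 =-7.90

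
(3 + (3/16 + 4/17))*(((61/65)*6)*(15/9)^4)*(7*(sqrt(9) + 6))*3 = 49692125/1768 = 28106.41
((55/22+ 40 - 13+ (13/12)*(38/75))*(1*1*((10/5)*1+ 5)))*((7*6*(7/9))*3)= 4638046/225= 20613.54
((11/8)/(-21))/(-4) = 11/672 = 0.02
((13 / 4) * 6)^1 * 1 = 39 / 2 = 19.50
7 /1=7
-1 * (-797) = 797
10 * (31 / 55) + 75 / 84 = 2011 / 308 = 6.53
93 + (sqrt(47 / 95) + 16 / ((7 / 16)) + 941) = sqrt(4465) / 95 + 7494 / 7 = 1071.27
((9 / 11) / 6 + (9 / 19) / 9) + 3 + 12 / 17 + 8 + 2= 98737 / 7106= 13.89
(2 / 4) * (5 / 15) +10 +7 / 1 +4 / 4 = 109 / 6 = 18.17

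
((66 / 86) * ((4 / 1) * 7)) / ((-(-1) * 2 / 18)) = 8316 / 43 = 193.40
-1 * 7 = -7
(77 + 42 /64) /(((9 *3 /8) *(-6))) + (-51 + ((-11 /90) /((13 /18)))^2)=-54.81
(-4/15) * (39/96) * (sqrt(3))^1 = -0.19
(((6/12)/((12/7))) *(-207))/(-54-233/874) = 211071/189716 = 1.11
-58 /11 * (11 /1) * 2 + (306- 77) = 113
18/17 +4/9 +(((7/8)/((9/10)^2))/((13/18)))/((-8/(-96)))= 38690/1989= 19.45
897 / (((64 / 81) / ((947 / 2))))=68806179 / 128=537548.27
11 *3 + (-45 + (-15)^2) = 213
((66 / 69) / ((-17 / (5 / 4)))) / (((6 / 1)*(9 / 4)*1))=-55 / 10557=-0.01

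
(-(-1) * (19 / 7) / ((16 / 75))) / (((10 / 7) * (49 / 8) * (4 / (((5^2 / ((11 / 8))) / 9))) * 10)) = 475 / 6468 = 0.07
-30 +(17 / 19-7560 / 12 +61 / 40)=-499761 / 760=-657.58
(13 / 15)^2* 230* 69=178802 / 15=11920.13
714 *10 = 7140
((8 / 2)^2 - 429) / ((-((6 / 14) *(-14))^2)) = 413 / 36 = 11.47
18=18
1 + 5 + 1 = 7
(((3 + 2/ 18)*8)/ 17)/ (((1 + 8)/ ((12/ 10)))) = 448/ 2295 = 0.20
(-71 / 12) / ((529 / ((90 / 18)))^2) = -1775 / 3358092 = -0.00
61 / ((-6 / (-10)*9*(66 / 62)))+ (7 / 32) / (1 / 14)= 194939 / 14256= 13.67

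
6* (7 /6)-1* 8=-1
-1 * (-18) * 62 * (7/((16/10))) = 9765/2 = 4882.50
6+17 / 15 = 107 / 15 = 7.13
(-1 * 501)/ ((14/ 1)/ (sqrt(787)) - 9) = 7014 * sqrt(787)/ 63551 + 3548583/ 63551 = 58.93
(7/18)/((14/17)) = 17/36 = 0.47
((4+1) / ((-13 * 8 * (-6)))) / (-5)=-1 / 624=-0.00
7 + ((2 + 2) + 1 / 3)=34 / 3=11.33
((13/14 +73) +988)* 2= 14867/7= 2123.86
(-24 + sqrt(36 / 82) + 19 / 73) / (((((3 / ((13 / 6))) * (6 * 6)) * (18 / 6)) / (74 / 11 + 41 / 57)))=-105187901 / 88978824 + 60697 * sqrt(82) / 16658136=-1.15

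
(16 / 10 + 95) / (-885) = -161 / 1475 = -0.11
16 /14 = 8 /7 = 1.14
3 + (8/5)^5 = 42143/3125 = 13.49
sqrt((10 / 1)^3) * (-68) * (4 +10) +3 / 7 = 3 / 7 - 9520 * sqrt(10) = -30104.45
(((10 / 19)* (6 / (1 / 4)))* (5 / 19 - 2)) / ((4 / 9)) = -17820 / 361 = -49.36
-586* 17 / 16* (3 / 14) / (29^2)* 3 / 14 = -0.03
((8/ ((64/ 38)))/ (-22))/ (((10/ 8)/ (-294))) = 2793/ 55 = 50.78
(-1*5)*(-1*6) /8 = 15 /4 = 3.75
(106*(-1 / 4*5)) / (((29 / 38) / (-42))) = 211470 / 29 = 7292.07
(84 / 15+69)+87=808 / 5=161.60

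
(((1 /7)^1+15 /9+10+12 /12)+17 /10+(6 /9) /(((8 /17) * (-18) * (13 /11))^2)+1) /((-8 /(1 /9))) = -0.22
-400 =-400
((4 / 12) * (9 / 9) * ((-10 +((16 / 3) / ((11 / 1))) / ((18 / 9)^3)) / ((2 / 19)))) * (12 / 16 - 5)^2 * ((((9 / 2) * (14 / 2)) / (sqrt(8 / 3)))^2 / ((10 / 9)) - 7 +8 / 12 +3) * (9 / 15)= -71656720859 / 633600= -113094.57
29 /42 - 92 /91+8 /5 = 499 /390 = 1.28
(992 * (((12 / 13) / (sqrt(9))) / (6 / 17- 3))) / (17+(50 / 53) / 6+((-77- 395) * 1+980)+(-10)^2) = -446896 / 2422875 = -0.18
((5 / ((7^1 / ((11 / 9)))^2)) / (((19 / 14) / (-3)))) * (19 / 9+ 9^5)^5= -51302471321295109535848096000000 / 212044959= -241941480539016773022404.60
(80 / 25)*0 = 0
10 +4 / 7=74 / 7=10.57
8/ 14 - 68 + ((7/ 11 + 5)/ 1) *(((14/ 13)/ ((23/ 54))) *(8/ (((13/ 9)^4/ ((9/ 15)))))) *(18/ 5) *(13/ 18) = -33601441144/ 1264538275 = -26.57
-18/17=-1.06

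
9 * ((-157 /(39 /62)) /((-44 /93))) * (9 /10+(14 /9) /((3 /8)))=205645351 /8580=23967.99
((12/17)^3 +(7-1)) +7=13.35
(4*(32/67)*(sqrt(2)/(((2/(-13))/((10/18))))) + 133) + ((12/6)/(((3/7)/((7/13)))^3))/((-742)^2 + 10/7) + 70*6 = 63211477240996/114306467301 -4160*sqrt(2)/603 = 543.24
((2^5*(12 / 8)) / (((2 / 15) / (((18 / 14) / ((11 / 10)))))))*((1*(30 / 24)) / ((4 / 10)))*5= 6574.68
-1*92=-92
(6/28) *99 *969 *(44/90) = 351747/35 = 10049.91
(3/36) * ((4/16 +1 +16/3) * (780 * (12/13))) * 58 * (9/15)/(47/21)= 6141.83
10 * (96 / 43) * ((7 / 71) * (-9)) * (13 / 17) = -15.15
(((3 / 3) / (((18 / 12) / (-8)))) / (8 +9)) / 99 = -16 / 5049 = -0.00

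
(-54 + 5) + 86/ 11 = -453/ 11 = -41.18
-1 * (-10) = 10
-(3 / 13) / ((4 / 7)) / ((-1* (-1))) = -21 / 52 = -0.40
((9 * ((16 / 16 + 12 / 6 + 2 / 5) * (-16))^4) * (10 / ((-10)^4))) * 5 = 6157836288 / 15625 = 394101.52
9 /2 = 4.50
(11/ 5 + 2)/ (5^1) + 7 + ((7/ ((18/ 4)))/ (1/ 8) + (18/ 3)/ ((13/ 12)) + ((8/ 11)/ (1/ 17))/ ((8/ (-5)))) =18.10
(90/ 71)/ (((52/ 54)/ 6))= 7290/ 923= 7.90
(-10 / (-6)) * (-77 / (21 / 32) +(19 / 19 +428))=4675 / 9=519.44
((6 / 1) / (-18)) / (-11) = 1 / 33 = 0.03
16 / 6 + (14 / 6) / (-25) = 193 / 75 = 2.57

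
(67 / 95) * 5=3.53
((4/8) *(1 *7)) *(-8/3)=-28/3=-9.33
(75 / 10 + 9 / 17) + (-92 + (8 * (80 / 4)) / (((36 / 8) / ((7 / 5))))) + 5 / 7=-71711 / 2142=-33.48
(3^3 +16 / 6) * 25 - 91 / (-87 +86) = 2498 / 3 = 832.67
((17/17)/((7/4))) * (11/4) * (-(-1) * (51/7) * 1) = 561/49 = 11.45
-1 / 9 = -0.11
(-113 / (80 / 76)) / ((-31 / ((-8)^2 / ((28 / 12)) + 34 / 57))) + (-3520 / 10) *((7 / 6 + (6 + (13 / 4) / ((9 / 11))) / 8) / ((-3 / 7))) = 121813597 / 58590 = 2079.09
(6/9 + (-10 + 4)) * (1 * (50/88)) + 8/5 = -236/165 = -1.43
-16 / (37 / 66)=-28.54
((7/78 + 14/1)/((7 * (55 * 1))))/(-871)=-157/3736590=-0.00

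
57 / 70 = 0.81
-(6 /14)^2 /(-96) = 3 /1568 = 0.00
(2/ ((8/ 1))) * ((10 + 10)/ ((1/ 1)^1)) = 5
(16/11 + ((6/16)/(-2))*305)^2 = 96216481/30976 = 3106.16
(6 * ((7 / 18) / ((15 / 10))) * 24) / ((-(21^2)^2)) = -0.00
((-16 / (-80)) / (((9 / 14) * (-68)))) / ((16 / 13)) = -91 / 24480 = -0.00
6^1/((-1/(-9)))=54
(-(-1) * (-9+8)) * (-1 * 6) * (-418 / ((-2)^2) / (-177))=209 / 59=3.54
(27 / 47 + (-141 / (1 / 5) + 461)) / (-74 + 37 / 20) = 228820 / 67821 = 3.37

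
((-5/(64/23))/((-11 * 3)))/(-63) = -115/133056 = -0.00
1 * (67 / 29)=67 / 29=2.31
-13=-13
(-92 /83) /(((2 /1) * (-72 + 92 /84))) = 966 /123587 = 0.01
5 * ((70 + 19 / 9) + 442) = 23135 / 9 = 2570.56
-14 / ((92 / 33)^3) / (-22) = 22869 / 778688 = 0.03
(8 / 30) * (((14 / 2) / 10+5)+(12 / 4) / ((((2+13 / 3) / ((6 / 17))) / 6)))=14434 / 8075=1.79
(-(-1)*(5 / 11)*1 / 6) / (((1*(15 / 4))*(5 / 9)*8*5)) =1 / 1100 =0.00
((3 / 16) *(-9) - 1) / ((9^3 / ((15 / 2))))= -215 / 7776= -0.03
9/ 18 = 1/ 2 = 0.50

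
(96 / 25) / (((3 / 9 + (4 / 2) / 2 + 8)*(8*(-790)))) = -9 / 138250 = -0.00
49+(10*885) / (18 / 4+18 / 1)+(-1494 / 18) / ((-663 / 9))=294014 / 663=443.46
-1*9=-9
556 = 556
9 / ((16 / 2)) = 9 / 8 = 1.12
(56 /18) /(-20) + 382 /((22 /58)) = 498433 /495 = 1006.94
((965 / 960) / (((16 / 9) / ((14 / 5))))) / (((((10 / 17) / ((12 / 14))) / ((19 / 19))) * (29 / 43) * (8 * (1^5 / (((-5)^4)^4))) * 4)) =7749920654296875 / 475136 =16310952346.90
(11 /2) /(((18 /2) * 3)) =11 /54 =0.20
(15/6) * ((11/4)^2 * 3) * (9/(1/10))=81675/16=5104.69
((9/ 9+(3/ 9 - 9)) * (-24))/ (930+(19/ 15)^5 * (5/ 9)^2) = 452709000/ 2290624849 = 0.20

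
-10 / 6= -5 / 3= -1.67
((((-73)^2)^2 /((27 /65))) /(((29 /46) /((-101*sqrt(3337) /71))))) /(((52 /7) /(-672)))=258598926264560*sqrt(3337) /18531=806131635148.03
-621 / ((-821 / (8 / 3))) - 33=-25437 / 821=-30.98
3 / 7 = 0.43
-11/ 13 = -0.85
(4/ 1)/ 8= 1/ 2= 0.50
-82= -82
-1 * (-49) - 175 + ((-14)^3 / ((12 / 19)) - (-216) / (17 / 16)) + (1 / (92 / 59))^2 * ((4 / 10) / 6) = -3070098781 / 719440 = -4267.35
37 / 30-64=-1883 / 30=-62.77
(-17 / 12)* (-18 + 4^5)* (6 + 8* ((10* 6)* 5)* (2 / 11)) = -6934861 / 11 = -630441.91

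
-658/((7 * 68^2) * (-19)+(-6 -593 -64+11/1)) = 329/307822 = 0.00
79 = 79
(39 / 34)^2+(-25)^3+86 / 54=-487596725 / 31212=-15622.09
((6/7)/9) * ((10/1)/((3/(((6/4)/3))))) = 10/63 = 0.16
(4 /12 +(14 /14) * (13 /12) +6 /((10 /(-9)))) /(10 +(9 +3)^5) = -239 /14930520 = -0.00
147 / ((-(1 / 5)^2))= -3675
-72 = -72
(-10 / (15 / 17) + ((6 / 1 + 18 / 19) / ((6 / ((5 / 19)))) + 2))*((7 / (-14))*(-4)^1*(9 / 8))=-14667 / 722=-20.31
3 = 3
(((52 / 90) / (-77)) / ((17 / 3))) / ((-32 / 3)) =13 / 104720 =0.00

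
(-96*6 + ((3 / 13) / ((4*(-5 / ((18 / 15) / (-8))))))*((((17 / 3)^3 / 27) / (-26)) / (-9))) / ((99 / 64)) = -113542031774 / 304922475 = -372.36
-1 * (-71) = 71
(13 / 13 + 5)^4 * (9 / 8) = 1458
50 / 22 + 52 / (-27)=103 / 297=0.35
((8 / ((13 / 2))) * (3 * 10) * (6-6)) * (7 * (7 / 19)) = 0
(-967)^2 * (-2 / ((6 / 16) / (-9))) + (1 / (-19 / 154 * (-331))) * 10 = 282277188148 / 6289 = 44884272.24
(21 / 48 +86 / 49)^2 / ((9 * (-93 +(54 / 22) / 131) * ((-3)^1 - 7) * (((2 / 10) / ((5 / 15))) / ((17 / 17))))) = 52569121 / 54903532544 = 0.00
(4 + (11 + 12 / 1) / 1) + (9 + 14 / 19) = 698 / 19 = 36.74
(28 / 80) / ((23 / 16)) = 28 / 115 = 0.24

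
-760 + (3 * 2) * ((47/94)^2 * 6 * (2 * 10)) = -580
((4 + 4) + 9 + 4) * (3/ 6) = 21/ 2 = 10.50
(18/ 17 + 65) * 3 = 3369/ 17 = 198.18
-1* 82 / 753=-82 / 753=-0.11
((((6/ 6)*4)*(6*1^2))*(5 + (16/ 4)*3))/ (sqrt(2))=204*sqrt(2)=288.50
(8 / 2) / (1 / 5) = 20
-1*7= -7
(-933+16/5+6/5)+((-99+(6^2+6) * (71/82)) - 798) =-366793/205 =-1789.23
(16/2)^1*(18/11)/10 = 72/55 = 1.31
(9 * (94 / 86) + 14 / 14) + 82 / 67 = 34748 / 2881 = 12.06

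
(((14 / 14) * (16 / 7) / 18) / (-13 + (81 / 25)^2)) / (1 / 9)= -1250 / 2737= -0.46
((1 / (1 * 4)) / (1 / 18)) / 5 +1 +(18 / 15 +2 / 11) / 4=247 / 110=2.25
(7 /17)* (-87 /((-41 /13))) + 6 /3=9311 /697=13.36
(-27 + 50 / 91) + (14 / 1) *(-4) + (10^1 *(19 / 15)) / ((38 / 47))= -18232 / 273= -66.78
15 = 15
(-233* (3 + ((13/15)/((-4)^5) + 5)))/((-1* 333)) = 28628011/5114880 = 5.60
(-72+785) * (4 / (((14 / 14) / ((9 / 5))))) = 25668 / 5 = 5133.60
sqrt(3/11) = sqrt(33)/11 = 0.52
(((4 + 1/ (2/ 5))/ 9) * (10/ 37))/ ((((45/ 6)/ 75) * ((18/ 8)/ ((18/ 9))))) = 5200/ 2997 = 1.74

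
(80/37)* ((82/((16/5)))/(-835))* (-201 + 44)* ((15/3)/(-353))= -321850/2181187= -0.15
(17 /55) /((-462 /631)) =-10727 /25410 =-0.42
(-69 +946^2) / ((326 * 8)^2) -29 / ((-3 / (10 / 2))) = 988925821 / 20404992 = 48.46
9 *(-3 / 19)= -27 / 19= -1.42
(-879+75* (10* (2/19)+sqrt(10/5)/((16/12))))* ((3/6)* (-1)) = 15201/38-225* sqrt(2)/8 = 360.25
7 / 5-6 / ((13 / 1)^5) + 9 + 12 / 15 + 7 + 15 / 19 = 669812002 / 35272835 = 18.99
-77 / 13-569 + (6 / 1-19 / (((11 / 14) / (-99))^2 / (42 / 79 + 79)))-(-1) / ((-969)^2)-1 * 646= -23135274163984895 / 964312947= -23991458.62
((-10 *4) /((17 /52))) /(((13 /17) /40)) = -6400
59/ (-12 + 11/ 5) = -295/ 49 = -6.02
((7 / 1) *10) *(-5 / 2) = -175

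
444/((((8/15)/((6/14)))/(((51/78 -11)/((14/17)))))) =-22842135/5096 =-4482.37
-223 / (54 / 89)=-19847 / 54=-367.54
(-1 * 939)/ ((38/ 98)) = -46011/ 19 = -2421.63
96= 96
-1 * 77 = -77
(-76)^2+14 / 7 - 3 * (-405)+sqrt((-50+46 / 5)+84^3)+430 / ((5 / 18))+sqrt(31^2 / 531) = 31 * sqrt(59) / 177+2 * sqrt(3704145) / 5+8541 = 9312.19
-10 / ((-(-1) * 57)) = -10 / 57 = -0.18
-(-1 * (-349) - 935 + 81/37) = 21601/37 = 583.81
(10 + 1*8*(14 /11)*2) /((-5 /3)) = -1002 /55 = -18.22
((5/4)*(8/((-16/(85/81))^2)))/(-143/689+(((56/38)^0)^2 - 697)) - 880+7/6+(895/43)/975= -76115379681200939/86611670720640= -878.81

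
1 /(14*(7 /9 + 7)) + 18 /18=989 /980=1.01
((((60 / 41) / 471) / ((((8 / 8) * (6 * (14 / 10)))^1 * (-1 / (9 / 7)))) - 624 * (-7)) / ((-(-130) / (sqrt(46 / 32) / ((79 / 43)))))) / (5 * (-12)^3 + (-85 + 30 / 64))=-236968499448 * sqrt(23) / 452180800109675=-0.00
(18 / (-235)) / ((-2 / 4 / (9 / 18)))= 18 / 235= 0.08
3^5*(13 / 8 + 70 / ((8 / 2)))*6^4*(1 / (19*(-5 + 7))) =3011499 / 19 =158499.95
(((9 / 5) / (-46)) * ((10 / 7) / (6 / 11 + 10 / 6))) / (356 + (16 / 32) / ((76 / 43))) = -45144 / 636483715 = -0.00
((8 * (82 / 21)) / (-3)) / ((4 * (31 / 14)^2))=-4592 / 8649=-0.53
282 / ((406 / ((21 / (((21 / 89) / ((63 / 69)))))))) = 37647 / 667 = 56.44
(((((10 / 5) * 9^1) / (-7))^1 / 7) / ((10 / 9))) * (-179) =14499 / 245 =59.18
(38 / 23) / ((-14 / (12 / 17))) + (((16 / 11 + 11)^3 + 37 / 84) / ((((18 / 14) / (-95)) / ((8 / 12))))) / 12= -7932.20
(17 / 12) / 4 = 17 / 48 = 0.35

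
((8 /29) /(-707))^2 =64 /420373009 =0.00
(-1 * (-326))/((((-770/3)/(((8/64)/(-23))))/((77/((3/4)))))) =163/230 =0.71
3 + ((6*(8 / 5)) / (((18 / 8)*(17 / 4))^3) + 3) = 35881306 / 5969295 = 6.01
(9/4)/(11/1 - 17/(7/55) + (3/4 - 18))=-7/435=-0.02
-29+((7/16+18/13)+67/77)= -421345/16016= -26.31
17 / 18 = 0.94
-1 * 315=-315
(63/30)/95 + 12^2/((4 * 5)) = 6861/950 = 7.22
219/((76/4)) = 11.53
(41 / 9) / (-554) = -41 / 4986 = -0.01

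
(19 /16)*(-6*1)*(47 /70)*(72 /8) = -24111 /560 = -43.06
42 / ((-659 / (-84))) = 5.35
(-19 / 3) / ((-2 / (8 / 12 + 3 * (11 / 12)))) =779 / 72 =10.82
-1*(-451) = 451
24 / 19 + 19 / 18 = 793 / 342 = 2.32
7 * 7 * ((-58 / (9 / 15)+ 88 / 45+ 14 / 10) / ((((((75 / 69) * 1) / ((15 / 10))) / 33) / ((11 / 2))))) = -572605033 / 500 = -1145210.07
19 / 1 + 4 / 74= 705 / 37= 19.05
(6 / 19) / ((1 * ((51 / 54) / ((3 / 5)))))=324 / 1615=0.20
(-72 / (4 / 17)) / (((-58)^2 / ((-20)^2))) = -30600 / 841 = -36.39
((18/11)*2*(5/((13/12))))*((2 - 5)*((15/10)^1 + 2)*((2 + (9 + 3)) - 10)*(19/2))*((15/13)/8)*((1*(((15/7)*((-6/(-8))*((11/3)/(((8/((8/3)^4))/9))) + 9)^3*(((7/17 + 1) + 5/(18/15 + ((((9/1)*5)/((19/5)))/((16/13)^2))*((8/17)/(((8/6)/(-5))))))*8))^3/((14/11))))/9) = -99140878590092918099494713275488251548153267222632038400000/2671843507923785782472336760177141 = -37105795416563336861011110.00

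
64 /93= 0.69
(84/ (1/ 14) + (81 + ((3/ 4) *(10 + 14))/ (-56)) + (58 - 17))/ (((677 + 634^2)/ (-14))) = -36335/ 805266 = -0.05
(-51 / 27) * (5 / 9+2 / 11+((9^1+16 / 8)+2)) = -23120 / 891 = -25.95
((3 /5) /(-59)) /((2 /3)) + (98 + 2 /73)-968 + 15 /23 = -861172621 /990610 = -869.34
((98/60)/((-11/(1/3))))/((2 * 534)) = -49/1057320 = -0.00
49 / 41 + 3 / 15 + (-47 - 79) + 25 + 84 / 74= -746893 / 7585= -98.47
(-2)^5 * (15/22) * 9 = -2160/11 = -196.36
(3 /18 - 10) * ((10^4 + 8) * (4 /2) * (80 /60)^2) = -1049728 /3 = -349909.33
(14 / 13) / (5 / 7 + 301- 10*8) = 0.00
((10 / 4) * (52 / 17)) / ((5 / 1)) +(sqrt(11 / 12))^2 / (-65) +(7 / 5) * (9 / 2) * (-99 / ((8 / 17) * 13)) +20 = -4266307 / 53040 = -80.44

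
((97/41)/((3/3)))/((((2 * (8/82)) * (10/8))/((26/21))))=1261/105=12.01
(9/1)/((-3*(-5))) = 3/5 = 0.60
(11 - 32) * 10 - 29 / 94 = -19769 / 94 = -210.31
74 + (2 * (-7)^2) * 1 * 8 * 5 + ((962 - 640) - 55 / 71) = 306381 / 71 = 4315.23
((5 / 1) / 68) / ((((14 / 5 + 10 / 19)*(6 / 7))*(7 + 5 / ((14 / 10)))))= 23275 / 9540672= 0.00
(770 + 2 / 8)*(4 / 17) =3081 / 17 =181.24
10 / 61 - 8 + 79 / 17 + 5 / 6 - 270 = -1694597 / 6222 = -272.36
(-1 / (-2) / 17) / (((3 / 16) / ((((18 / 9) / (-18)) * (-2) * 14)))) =224 / 459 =0.49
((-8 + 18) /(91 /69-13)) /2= -345 /806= -0.43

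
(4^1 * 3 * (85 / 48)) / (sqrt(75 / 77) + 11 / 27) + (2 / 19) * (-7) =-39473483 / 3447208 + 309825 * sqrt(231) / 181432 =14.50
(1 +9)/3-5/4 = 25/12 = 2.08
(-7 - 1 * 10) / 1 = -17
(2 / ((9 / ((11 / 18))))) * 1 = 11 / 81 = 0.14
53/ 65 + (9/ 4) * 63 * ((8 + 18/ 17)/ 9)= 317117/ 2210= 143.49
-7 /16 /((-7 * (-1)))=-1 /16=-0.06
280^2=78400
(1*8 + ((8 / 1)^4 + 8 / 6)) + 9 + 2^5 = 12439 / 3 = 4146.33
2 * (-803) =-1606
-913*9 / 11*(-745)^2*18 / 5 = -1492573230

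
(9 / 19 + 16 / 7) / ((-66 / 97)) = -4.06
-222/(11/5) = -1110/11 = -100.91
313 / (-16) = -19.56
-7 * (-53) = 371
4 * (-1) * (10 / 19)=-40 / 19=-2.11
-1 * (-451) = 451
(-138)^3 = -2628072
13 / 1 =13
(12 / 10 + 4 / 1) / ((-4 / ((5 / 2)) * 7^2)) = -13 / 196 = -0.07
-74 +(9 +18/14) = -63.71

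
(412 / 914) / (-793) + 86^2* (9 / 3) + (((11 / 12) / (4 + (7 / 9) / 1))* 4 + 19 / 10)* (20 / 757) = 261741898375176 / 11796514951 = 22188.07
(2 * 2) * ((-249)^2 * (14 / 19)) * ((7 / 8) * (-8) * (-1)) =24304392 / 19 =1279178.53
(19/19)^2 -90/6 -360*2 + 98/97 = -71100/97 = -732.99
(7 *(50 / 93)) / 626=175 / 29109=0.01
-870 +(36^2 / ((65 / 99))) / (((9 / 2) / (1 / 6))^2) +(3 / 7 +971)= 47382 / 455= 104.14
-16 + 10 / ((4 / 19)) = 63 / 2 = 31.50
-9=-9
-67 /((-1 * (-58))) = -67 /58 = -1.16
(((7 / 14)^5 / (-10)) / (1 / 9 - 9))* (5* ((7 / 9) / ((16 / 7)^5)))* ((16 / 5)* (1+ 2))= 0.00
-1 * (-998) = 998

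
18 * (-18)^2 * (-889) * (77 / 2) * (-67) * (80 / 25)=213980792256 / 5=42796158451.20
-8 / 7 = -1.14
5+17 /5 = 8.40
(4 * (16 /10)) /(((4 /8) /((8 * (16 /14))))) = 4096 /35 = 117.03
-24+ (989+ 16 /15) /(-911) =-25.09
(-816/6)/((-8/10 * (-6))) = -85/3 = -28.33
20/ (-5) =-4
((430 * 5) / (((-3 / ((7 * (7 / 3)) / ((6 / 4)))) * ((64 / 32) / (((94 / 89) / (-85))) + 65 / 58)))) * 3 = 146.47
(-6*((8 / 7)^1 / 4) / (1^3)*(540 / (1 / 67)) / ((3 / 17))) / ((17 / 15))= -2170800 / 7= -310114.29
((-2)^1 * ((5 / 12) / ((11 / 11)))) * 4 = -10 / 3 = -3.33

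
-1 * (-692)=692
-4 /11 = -0.36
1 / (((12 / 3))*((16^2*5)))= 1 / 5120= 0.00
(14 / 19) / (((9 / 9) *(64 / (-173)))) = -1211 / 608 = -1.99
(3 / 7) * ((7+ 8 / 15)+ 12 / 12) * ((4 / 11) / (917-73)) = 128 / 81235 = 0.00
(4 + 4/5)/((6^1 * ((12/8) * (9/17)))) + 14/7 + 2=676/135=5.01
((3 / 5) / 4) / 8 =3 / 160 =0.02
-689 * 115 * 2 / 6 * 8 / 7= -633880 / 21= -30184.76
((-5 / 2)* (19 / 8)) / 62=-95 / 992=-0.10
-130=-130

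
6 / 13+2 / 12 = 49 / 78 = 0.63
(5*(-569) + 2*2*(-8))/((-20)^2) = -2877/400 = -7.19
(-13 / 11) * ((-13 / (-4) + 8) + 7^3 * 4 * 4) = -6499.11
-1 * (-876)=876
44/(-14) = -22/7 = -3.14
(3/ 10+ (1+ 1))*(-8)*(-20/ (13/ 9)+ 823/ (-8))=279197/ 130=2147.67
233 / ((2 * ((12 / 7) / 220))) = 89705 / 6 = 14950.83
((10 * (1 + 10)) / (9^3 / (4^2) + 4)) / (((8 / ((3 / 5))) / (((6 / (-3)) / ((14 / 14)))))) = -264 / 793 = -0.33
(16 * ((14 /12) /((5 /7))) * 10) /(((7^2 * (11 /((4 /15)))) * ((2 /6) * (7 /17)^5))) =32.77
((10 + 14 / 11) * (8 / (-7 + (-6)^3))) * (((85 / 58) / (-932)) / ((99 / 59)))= 621860 / 1640917179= 0.00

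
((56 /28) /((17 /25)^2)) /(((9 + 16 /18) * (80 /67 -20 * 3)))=-75375 /10134074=-0.01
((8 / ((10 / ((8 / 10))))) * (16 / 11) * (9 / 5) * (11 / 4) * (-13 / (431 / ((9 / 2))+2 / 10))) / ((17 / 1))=-67392 / 1835575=-0.04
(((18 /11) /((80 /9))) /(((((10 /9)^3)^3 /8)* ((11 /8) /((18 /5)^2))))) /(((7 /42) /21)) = 160137547184727 /236328125000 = 677.61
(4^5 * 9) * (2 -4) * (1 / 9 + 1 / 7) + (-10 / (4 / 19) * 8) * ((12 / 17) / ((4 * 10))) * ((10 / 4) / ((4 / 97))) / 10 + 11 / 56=-4721.60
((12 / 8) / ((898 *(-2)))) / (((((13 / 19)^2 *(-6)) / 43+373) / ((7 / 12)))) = -108661 / 83177285920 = -0.00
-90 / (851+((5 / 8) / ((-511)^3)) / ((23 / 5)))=-2209647681360 / 20893446409279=-0.11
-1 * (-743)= 743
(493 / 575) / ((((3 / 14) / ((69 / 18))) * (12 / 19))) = 65569 / 2700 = 24.28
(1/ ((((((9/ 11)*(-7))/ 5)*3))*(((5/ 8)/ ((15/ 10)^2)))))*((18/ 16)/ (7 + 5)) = -11/ 112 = -0.10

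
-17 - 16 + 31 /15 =-464 /15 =-30.93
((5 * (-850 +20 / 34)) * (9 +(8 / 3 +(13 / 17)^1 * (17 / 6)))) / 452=-129.98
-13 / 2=-6.50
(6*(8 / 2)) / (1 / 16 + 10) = 384 / 161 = 2.39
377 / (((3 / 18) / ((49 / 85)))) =110838 / 85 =1303.98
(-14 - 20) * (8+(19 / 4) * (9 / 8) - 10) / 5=-1819 / 80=-22.74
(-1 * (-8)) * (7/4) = 14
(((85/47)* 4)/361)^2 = 0.00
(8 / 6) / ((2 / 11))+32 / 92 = 530 / 69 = 7.68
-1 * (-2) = 2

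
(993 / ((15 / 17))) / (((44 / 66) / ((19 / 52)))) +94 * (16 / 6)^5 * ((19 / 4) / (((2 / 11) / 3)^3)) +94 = 1265796678251 / 4680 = 270469375.69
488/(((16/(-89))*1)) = -5429/2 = -2714.50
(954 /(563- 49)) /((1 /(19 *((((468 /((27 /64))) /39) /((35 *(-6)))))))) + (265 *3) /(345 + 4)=-23531629 /9417765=-2.50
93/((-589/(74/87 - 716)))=112.92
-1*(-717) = 717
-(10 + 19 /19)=-11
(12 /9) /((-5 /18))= -4.80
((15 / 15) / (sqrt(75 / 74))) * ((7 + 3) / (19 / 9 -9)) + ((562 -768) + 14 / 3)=-604 / 3 -3 * sqrt(222) / 31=-202.78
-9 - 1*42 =-51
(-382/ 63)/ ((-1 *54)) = 191/ 1701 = 0.11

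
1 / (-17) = -1 / 17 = -0.06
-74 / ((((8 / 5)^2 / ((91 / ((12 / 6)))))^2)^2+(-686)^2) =-26787094140625 / 170349991276621594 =-0.00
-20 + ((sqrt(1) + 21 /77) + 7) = -129 /11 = -11.73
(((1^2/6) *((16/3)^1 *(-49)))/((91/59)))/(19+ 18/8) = -13216/9945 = -1.33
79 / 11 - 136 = -1417 / 11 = -128.82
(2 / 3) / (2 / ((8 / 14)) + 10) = 0.05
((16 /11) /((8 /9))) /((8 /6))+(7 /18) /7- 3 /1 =-170 /99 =-1.72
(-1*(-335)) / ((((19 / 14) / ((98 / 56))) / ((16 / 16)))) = 16415 / 38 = 431.97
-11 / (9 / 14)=-154 / 9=-17.11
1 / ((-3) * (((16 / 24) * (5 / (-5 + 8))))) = -3 / 10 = -0.30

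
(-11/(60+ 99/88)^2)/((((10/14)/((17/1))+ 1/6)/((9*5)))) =-2513280/3958781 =-0.63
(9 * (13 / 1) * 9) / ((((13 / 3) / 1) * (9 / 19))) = 513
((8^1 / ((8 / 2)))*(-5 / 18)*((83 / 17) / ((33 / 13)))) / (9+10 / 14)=-37765 / 343332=-0.11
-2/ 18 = -1/ 9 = -0.11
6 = 6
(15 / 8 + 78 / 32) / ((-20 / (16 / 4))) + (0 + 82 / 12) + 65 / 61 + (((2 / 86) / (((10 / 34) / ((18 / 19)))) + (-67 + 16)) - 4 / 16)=-527937511 / 11960880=-44.14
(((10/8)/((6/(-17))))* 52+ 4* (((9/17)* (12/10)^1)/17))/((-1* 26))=1595429/225420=7.08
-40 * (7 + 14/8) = -350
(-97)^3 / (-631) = 912673 / 631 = 1446.39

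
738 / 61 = 12.10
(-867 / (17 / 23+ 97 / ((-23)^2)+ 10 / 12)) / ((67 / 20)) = -55037160 / 373391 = -147.40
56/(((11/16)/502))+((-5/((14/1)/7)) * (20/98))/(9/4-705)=61953901388/1515129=40890.18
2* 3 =6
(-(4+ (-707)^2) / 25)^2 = 249853021609 / 625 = 399764834.57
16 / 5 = 3.20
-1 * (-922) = 922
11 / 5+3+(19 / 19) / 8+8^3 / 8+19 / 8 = 717 / 10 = 71.70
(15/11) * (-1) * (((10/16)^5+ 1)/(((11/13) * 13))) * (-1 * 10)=244725/180224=1.36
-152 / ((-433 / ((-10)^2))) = 15200 / 433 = 35.10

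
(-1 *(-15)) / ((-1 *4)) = -15 / 4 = -3.75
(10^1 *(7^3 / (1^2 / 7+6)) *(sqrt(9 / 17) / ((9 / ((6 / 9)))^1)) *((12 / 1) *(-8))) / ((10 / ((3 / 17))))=-153664 *sqrt(17) / 12427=-50.98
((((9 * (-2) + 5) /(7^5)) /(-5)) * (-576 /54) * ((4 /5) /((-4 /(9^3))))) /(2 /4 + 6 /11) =2223936 /9664025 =0.23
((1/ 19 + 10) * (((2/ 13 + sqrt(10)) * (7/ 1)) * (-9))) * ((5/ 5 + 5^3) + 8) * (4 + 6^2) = -64496880 * sqrt(10)/ 19 - 128993760/ 247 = -11256823.14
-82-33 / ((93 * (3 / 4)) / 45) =-3202 / 31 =-103.29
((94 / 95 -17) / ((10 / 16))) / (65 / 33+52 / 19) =-30888 / 5675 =-5.44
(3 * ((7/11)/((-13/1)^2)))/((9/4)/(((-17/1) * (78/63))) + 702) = 952/59151807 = 0.00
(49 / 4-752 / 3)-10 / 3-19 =-1043 / 4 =-260.75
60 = 60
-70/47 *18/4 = -315/47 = -6.70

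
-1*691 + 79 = -612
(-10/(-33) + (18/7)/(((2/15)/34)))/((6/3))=75770/231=328.01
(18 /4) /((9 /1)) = 0.50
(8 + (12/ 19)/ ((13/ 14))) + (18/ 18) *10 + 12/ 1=7578/ 247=30.68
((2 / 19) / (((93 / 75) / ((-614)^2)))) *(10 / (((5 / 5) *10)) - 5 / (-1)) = 113098800 / 589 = 192018.34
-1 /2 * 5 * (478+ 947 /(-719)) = -1713675 /1438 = -1191.71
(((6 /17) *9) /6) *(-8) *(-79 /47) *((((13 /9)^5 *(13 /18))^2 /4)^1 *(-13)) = -23927133420787987 /50146933255182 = -477.14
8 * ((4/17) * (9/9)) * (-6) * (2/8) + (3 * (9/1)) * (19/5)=99.78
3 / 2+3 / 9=1.83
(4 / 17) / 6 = 2 / 51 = 0.04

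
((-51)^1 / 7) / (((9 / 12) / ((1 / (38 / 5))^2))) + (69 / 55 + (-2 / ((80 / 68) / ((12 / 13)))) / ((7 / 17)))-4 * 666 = -963650278 / 361361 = -2666.72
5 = 5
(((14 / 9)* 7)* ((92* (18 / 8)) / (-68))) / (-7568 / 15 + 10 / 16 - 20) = 67620 / 1068773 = 0.06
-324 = -324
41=41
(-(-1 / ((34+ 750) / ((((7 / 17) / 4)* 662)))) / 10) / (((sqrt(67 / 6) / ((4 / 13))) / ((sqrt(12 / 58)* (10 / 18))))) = 331* sqrt(1943) / 72139704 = 0.00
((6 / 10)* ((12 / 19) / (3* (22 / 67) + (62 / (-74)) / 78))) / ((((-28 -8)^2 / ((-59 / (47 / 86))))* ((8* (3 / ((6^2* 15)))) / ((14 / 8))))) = -1716957879 / 1345922456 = -1.28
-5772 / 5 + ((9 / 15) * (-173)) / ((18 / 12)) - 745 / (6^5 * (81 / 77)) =-3853745833 / 3149280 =-1223.69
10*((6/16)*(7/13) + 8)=4265/52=82.02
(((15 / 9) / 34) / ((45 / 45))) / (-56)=-5 / 5712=-0.00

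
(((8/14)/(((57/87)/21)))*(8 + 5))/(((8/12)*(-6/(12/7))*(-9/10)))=15080/133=113.38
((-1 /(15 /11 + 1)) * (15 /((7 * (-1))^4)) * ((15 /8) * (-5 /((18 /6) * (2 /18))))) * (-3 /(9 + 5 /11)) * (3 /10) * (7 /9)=-81675 /14839552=-0.01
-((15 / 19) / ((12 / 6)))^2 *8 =-450 / 361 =-1.25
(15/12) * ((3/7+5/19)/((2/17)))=1955/266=7.35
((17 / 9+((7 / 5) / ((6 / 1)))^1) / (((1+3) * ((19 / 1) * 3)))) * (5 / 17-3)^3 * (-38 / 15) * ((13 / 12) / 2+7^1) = 420625357 / 119385900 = 3.52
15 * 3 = 45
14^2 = 196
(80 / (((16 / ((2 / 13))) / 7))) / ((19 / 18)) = 1260 / 247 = 5.10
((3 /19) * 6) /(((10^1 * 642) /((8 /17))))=12 /172805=0.00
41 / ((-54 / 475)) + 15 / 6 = -9670 / 27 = -358.15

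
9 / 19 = 0.47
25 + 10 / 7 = 185 / 7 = 26.43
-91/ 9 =-10.11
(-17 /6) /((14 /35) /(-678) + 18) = -9605 /61018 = -0.16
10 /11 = 0.91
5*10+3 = 53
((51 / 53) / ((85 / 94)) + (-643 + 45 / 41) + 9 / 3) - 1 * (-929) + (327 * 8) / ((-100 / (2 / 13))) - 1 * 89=198.14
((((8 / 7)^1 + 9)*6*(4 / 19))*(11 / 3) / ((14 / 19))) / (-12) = -781 / 147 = -5.31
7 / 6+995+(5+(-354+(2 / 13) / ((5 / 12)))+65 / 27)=2281301 / 3510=649.94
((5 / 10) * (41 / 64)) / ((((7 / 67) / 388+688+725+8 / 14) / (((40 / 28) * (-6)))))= -3996885 / 2057843752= -0.00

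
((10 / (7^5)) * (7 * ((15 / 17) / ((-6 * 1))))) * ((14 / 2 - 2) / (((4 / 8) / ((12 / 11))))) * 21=-9000 / 64141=-0.14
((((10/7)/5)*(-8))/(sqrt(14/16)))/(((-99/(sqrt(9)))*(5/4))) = 128*sqrt(14)/8085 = 0.06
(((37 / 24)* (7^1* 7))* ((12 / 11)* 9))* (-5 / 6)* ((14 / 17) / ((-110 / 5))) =23.14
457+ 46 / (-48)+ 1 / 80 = 109453 / 240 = 456.05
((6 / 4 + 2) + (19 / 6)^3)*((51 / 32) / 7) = 8.03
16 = 16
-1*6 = -6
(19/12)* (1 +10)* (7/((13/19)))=178.19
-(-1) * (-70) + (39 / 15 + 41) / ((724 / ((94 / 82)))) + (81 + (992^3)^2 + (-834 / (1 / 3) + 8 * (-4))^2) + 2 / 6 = 212155218704904266577509 / 222630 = 952949821250075311.40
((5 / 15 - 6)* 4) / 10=-34 / 15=-2.27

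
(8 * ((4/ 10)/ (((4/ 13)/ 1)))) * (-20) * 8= -1664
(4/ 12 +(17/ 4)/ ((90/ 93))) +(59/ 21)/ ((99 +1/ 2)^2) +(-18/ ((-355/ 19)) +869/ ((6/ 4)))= 585.02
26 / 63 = 0.41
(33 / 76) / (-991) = -33 / 75316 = -0.00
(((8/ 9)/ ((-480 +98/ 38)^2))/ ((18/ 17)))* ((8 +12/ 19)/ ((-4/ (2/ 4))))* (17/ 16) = -225131/ 53319410568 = -0.00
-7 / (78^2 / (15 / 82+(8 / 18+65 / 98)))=-5834 / 3928743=-0.00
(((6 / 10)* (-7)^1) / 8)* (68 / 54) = -119 / 180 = -0.66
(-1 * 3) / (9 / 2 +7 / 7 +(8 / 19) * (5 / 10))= -114 / 217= -0.53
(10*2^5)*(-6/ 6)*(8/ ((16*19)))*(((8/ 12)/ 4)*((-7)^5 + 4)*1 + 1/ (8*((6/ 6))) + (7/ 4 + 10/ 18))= 4029220/ 171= 23562.69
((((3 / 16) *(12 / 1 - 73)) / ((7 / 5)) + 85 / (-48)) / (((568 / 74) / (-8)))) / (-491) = -30895 / 1464162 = -0.02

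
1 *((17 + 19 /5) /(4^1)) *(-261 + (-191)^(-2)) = -49512008 /36481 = -1357.20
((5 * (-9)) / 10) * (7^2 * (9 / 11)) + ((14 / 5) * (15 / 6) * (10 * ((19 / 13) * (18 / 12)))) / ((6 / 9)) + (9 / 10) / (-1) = 69903 / 1430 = 48.88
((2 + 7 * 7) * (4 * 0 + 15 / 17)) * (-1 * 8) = -360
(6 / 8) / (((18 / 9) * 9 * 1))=1 / 24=0.04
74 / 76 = 37 / 38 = 0.97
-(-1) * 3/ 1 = 3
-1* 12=-12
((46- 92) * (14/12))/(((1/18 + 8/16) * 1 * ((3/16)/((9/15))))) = -309.12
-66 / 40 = -1.65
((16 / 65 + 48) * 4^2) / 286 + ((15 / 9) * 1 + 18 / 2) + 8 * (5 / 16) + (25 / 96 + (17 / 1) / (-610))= 876254939 / 54431520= 16.10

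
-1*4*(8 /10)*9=-144 /5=-28.80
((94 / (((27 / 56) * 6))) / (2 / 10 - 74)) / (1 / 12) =-52640 / 9963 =-5.28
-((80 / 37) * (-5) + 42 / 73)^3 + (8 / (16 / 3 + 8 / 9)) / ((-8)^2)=9466360977499837 / 8827785389248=1072.34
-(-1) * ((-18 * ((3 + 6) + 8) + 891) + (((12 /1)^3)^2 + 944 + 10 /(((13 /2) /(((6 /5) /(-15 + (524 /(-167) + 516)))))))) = 2987513.00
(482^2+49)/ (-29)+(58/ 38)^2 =-83862264/ 10469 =-8010.53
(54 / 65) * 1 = 54 / 65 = 0.83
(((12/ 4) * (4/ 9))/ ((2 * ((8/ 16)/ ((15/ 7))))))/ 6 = 10/ 21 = 0.48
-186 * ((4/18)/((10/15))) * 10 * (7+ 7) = -8680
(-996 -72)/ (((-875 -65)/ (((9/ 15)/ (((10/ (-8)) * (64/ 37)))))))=-29637/ 94000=-0.32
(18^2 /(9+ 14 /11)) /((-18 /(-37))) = 64.83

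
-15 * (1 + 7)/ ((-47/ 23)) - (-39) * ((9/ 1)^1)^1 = 19257/ 47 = 409.72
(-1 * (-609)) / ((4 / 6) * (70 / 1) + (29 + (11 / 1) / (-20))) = 36540 / 4507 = 8.11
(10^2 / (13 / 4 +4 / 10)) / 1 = 2000 / 73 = 27.40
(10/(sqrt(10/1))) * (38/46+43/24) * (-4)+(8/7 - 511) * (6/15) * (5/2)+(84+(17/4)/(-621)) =-7404923/17388 - 1445 * sqrt(10)/138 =-458.98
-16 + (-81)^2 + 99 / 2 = 13189 / 2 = 6594.50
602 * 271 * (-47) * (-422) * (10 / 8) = 4044698035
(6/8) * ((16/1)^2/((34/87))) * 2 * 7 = 116928/17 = 6878.12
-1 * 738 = -738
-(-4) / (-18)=-2 / 9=-0.22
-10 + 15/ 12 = -35/ 4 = -8.75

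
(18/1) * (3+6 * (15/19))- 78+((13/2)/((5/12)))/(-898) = 2612439/42655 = 61.25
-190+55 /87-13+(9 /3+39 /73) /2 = -200.60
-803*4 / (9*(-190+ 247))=-3212 / 513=-6.26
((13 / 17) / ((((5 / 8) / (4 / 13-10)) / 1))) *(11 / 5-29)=317.82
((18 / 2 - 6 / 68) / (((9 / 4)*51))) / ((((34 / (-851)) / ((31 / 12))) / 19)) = -50625139 / 530604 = -95.41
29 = 29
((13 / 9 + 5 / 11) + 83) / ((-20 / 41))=-68921 / 396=-174.04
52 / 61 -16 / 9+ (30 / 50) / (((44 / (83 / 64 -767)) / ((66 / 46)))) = -51417845 / 3232512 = -15.91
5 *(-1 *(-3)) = 15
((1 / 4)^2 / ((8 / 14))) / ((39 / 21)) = 49 / 832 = 0.06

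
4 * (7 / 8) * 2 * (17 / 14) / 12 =17 / 24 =0.71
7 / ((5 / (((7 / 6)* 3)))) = 49 / 10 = 4.90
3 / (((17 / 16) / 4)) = 192 / 17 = 11.29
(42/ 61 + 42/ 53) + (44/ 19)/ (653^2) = 38791421800/ 26193025643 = 1.48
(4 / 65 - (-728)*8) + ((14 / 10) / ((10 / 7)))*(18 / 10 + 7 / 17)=160949578 / 27625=5826.23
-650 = -650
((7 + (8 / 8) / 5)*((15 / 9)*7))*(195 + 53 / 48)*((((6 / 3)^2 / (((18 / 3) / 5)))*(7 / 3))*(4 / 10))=461237 / 9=51248.56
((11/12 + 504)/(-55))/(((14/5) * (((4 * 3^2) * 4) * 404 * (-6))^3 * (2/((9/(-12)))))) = -6059/209582985188525211648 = -0.00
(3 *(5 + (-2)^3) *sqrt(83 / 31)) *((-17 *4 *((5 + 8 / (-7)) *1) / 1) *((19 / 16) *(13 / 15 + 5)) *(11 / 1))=6331446 *sqrt(2573) / 1085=296000.92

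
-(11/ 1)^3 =-1331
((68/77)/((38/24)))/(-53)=-816/77539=-0.01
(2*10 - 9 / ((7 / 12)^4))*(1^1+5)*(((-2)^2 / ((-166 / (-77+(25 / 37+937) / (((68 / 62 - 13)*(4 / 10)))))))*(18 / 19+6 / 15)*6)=-530829422452736 / 28719669545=-18483.13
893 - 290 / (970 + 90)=94629 / 106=892.73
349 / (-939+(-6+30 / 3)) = -349 / 935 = -0.37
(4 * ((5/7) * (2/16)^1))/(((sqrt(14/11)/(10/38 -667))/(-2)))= 31670 * sqrt(154)/931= 422.14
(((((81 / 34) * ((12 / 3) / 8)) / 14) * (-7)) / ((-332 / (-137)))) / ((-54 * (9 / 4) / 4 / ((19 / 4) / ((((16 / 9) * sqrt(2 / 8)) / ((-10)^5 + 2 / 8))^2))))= 11244903775270281 / 23117824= 486417050.99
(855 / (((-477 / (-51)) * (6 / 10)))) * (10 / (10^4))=323 / 2120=0.15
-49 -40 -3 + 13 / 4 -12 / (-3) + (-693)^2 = 1920657 / 4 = 480164.25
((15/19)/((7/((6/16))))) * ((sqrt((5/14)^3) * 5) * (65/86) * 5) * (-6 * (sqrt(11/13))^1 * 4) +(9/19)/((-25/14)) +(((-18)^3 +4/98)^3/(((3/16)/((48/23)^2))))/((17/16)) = -2179347388862761923524382/502558292075-84375 * sqrt(10010)/2241848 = -4336506676402.46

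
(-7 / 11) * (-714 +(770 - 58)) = 14 / 11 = 1.27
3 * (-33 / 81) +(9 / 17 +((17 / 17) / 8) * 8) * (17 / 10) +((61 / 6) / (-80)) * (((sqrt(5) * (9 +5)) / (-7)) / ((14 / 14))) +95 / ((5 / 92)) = 61 * sqrt(5) / 240 +78722 / 45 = 1749.95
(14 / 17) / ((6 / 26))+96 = 5078 / 51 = 99.57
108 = 108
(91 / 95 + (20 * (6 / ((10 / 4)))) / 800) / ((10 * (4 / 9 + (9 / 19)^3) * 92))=3141783 / 1563862000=0.00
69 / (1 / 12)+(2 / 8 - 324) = 2017 / 4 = 504.25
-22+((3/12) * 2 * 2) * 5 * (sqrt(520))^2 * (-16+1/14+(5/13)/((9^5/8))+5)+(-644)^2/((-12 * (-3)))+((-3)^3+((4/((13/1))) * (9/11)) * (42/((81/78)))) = -76988342813/4546773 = -16932.52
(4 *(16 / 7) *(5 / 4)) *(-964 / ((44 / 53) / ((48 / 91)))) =-49048320 / 7007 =-6999.90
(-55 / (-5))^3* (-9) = -11979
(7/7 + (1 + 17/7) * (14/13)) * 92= 5612/13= 431.69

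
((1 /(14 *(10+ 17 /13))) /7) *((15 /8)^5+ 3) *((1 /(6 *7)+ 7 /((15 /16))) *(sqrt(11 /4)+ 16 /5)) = 5846225957 *sqrt(11) /66087813120+ 5846225957 /10326220800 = 0.86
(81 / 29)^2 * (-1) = -6561 / 841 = -7.80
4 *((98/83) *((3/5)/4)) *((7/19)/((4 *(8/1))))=1029/126160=0.01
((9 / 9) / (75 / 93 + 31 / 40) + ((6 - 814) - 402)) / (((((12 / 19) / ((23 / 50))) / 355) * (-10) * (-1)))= -7358270239 / 235320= -31269.21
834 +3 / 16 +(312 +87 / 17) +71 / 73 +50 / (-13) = 296442351 / 258128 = 1148.43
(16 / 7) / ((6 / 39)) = 104 / 7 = 14.86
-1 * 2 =-2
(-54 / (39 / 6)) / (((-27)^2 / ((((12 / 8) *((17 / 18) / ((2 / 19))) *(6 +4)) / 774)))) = -1615 / 815022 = -0.00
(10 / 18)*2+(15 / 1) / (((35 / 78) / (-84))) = -25262 / 9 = -2806.89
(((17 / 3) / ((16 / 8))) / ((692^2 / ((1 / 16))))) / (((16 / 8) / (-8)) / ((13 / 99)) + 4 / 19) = -0.00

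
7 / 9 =0.78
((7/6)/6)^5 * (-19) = -319333/60466176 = -0.01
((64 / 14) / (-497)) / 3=-32 / 10437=-0.00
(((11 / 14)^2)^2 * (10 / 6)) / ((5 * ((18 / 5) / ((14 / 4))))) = 0.12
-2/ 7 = -0.29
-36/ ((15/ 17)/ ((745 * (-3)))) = 91188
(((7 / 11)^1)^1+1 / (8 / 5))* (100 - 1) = 999 / 8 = 124.88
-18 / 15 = -6 / 5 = -1.20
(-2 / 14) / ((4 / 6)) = -3 / 14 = -0.21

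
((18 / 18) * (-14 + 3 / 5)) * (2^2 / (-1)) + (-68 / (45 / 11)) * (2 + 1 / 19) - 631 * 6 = -1073458 / 285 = -3766.52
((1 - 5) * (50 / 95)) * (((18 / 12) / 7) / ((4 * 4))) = -0.03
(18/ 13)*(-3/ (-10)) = 27/ 65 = 0.42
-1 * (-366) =366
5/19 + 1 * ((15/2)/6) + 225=17215/76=226.51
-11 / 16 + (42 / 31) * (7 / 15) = -137 / 2480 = -0.06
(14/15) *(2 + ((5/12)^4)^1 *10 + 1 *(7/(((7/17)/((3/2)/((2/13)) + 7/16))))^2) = 4354010101/155520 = 27996.46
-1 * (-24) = 24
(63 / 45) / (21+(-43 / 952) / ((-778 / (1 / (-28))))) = 145168576 / 2177528425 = 0.07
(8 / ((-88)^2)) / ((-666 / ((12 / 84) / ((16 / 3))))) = -1 / 24068352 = -0.00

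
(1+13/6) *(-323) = -6137/6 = -1022.83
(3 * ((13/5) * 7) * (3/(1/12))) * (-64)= -628992/5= -125798.40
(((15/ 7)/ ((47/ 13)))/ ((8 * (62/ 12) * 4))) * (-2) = -585/ 81592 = -0.01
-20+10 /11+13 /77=-1457 /77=-18.92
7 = 7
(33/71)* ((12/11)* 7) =252/71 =3.55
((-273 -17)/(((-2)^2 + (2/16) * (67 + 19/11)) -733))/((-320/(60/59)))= -1595/1246788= -0.00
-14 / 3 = -4.67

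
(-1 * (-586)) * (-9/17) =-5274/17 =-310.24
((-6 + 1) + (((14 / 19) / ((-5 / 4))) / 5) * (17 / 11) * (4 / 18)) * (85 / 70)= -4029493 / 658350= -6.12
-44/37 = -1.19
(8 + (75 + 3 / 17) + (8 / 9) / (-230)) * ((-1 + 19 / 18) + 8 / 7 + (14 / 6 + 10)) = 249513451 / 221697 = 1125.47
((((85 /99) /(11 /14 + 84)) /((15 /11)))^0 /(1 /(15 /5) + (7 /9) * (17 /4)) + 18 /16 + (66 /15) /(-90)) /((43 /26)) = 4141111 /5069700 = 0.82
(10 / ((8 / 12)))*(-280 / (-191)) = 4200 / 191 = 21.99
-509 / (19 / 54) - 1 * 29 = -28037 / 19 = -1475.63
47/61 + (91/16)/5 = 9311/4880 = 1.91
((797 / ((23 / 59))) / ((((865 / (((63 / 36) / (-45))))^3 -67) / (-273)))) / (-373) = -4403186697 / 32381913290444153999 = -0.00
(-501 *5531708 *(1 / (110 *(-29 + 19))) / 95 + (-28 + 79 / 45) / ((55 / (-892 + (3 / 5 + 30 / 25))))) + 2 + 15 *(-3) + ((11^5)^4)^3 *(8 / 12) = 47727496998117287108294927047723697924669271561704925391496611840207 / 235125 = 202987759694278733049632900000000000000000000000000000000000000.00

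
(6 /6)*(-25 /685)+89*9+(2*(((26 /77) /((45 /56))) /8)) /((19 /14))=1032129196 /1288485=801.04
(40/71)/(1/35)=19.72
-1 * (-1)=1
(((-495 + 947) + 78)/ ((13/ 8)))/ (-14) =-2120/ 91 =-23.30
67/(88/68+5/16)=18224/437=41.70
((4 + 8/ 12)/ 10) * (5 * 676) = 4732/ 3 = 1577.33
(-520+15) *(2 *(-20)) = 20200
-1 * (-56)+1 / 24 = 56.04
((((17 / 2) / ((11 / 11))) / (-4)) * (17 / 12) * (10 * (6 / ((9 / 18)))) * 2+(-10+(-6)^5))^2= 289578289 / 4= 72394572.25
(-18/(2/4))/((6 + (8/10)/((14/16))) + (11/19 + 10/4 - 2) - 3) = -47880/6641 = -7.21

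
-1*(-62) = 62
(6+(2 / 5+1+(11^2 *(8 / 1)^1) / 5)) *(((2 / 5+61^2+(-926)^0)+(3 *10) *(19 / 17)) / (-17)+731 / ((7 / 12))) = 2098593162 / 10115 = 207473.37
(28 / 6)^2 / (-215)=-196 / 1935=-0.10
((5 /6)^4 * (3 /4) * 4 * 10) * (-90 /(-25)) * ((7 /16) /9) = 4375 /1728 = 2.53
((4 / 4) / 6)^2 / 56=1 / 2016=0.00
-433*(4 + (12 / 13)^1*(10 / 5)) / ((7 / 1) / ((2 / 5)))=-65816 / 455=-144.65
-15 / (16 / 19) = -285 / 16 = -17.81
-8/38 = -4/19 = -0.21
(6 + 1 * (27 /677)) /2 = 4089 /1354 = 3.02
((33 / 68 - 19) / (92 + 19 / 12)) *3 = -11331 / 19091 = -0.59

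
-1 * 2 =-2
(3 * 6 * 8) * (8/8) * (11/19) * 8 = 12672/19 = 666.95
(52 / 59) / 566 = 26 / 16697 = 0.00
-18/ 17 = -1.06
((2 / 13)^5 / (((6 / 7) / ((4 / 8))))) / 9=0.00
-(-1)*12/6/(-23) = -2/23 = -0.09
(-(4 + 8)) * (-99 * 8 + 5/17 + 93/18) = 160454/17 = 9438.47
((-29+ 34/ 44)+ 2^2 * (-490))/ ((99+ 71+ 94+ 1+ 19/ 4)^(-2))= -50925065581/ 352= -144673481.76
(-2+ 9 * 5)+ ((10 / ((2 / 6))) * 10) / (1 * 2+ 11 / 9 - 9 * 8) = 23917 / 619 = 38.64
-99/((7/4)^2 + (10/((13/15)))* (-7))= 20592/16163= 1.27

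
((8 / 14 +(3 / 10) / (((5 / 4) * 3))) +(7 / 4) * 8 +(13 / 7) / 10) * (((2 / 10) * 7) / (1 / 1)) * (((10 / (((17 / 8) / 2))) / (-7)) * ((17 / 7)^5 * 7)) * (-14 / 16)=867449106 / 60025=14451.46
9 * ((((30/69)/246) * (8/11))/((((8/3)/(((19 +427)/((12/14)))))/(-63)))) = -1475145/10373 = -142.21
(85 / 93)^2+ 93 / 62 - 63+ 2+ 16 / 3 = -922525 / 17298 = -53.33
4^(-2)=1 / 16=0.06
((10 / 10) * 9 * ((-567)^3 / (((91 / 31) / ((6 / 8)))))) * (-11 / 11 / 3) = 7265329911 / 52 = 139717882.90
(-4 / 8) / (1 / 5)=-5 / 2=-2.50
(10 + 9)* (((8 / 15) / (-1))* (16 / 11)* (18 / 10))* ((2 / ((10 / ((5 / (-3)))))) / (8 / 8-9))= -304 / 275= -1.11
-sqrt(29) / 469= -0.01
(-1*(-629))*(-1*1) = -629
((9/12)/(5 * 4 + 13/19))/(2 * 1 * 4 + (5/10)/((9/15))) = 57/13886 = 0.00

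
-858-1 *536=-1394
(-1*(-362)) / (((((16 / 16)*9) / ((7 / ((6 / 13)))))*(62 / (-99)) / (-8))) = 724724 / 93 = 7792.73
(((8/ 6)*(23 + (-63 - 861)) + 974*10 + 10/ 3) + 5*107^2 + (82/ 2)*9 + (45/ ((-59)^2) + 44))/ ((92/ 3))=691326735/ 320252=2158.70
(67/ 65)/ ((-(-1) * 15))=67/ 975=0.07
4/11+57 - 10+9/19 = 9998/209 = 47.84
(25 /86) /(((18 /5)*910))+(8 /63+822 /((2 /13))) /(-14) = -752675437 /1972152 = -381.65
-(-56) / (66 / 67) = 1876 / 33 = 56.85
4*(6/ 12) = 2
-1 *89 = -89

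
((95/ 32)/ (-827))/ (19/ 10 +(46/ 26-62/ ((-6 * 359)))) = -0.00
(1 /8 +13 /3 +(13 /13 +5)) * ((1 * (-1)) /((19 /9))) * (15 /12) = -3765 /608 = -6.19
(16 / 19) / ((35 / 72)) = 1152 / 665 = 1.73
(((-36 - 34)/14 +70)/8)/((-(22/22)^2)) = -65/8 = -8.12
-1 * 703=-703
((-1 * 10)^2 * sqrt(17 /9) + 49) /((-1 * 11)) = -100 * sqrt(17) /33- 49 /11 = -16.95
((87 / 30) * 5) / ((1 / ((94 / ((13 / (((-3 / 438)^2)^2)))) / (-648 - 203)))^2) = 64061 / 12633936082771676783806592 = 0.00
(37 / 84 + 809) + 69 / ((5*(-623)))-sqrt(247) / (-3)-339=sqrt(247) / 3 + 17584237 / 37380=475.66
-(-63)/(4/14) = 441/2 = 220.50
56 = 56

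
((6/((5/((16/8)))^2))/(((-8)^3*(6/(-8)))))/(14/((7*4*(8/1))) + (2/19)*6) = 19/5275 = 0.00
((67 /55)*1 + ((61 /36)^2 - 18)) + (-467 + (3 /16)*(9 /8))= -480.70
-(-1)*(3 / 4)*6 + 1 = 11 / 2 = 5.50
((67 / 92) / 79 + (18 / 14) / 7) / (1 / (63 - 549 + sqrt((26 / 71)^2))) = -592150900 / 6321343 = -93.67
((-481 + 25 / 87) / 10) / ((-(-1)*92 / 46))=-20911 / 870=-24.04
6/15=2/5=0.40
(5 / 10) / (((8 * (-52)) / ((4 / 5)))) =-0.00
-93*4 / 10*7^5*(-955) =597085482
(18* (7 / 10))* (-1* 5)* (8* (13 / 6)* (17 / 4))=-4641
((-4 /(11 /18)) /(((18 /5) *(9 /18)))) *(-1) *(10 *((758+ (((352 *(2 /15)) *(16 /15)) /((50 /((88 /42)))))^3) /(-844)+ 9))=45022310703708922552 /153024368642578125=294.22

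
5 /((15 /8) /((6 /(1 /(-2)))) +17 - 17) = -32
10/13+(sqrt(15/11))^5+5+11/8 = 225 * sqrt(165)/1331+743/104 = 9.32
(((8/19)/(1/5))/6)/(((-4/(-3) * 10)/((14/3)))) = 7/57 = 0.12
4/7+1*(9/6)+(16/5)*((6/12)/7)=23/10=2.30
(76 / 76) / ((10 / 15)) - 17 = -15.50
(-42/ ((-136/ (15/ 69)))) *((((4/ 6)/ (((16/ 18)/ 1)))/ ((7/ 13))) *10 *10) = 14625/ 1564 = 9.35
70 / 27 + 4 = 178 / 27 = 6.59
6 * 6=36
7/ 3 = 2.33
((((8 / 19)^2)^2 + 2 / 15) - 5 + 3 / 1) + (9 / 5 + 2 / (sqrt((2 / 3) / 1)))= -68881 / 1954815 + sqrt(6)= 2.41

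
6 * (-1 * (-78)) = 468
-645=-645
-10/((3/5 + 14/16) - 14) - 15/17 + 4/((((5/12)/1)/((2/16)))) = 47527/42585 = 1.12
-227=-227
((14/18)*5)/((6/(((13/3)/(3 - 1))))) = 455/324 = 1.40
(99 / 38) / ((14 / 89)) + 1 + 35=27963 / 532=52.56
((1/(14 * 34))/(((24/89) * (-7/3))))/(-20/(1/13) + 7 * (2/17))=89/6908608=0.00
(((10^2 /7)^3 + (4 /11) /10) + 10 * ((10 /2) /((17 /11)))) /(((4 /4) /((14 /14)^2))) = 945387412 /320705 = 2947.84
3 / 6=1 / 2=0.50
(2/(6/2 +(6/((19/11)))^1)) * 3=38/41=0.93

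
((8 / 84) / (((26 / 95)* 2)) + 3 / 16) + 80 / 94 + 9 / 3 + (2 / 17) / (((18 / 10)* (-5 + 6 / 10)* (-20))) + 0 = 485250121 / 115171056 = 4.21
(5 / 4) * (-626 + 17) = -3045 / 4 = -761.25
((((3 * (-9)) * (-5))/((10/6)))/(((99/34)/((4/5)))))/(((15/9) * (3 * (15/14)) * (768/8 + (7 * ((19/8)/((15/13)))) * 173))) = 0.00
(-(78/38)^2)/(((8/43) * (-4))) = 65403/11552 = 5.66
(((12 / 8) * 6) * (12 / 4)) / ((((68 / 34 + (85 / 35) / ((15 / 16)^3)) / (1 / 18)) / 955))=67685625 / 233764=289.55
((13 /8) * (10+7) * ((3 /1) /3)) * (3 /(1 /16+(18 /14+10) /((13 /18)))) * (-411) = -49593726 /22843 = -2171.07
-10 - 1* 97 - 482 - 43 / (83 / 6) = -49145 / 83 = -592.11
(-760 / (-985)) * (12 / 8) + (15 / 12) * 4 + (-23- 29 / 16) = -58801 / 3152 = -18.66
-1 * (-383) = 383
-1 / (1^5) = -1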